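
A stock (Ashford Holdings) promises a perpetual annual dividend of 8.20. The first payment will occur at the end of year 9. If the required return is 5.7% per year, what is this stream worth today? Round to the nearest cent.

Value at end of year 8: C / r = 8.20 / 0.057 = 143.8596
Discount to today: PV = 143.8596 / (1 + 0.057)^8 = 143.8596 / 1.558116 = 92.33

92.33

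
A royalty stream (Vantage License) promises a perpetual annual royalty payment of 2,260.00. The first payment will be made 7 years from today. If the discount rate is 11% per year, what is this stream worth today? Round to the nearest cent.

Value at end of year 6: C / r = 2,260.00 / 0.11 = 20,545.4545
Discount to today: PV = 20,545.4545 / (1 + 0.11)^6 = 20,545.4545 / 1.870415 = 10,984.44

10984.44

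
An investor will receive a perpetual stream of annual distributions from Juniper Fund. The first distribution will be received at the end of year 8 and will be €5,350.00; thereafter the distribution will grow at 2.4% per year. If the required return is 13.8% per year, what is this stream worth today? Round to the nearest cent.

€18986.86

Value at end of year 7: C₁ / (r − g) = €5,350.00 / (0.138 − 0.024) = €46,929.8246
Discount to today: PV = €46,929.8246 / (1 + 0.138)^7 = €46,929.8246 / 2.471700 = €18,986.86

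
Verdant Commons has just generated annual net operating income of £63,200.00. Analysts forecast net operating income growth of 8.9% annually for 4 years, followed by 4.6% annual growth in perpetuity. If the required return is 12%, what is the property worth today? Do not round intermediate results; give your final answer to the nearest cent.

D_1 = 68824.80000
D_2 = 74950.20720
D_3 = 81620.77564
D_4 = 88885.02467
Terminal value at year 4: TV = D_4×(1+g_2)/(r−g_2) = 92973.73581/0.074 = 1256401.83524
P_0 = D_1/(1+r)^1 + D_2/(1+r)^2 + D_3/(1+r)^3 + D_4/(1+r)^4 + TV/(1+r)^4
    = 61450.71429 + 59749.84630 + 58096.05591 + 56488.04008 + 798466.08004 = 1034250.73661

£1034250.74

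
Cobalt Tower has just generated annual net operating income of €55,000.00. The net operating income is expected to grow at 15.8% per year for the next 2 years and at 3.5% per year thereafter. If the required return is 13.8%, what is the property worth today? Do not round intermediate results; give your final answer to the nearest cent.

D_1 = 63690.00000
D_2 = 73753.02000
Terminal value at year 2: TV = D_2×(1+g_2)/(r−g_2) = 76334.37570/0.103 = 741110.44369
P_0 = D_1/(1+r)^1 + D_2/(1+r)^2 + TV/(1+r)^2
    = 55966.60808 + 56950.20401 + 572266.61310 = 685183.42519

€685183.43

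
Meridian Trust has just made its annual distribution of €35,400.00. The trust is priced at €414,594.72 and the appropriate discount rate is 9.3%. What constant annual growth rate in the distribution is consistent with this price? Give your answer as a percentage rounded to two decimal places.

0.70%

P = D₀(1+g)/(r−g) ⇒ P(r−g) = D₀(1+g) ⇒ g(P+D₀) = P·r − D₀
g = (P·r − D₀)/(P + D₀) = (€414,594.72×0.093 − €35,400.00) / (€414,594.72 + €35,400.00) = 0.007016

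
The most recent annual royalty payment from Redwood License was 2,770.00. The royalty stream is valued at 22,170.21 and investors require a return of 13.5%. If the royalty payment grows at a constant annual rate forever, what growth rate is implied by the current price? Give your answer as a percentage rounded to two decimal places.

0.89%

P = D₀(1+g)/(r−g) ⇒ P(r−g) = D₀(1+g) ⇒ g(P+D₀) = P·r − D₀
g = (P·r − D₀)/(P + D₀) = (22,170.21×0.135 − 2,770.00) / (22,170.21 + 2,770.00) = 0.008941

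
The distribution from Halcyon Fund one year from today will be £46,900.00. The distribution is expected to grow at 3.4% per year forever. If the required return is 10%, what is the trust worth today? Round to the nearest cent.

Growing perpetuity: P = D₁ / (r − g) = £46,900.0000 / (0.1 − 0.034) = £710,606.06

£710606.06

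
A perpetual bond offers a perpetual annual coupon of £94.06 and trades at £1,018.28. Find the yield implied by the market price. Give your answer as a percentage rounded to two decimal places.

9.24%

P = C/r ⇒ r = C/P = £94.06/£1,018.28 = 0.092371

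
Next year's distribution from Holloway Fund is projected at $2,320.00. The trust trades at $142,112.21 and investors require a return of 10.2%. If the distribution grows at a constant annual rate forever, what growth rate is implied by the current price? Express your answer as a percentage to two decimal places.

P = D₁/(r−g) ⇒ g = r − D₁/P = 0.102 − $2,320.00/$142,112.21 = 0.085675

8.57%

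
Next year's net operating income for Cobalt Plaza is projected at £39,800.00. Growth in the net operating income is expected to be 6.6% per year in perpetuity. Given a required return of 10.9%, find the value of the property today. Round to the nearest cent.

£925581.40

Growing perpetuity: P = D₁ / (r − g) = £39,800.0000 / (0.109 − 0.066) = £925,581.40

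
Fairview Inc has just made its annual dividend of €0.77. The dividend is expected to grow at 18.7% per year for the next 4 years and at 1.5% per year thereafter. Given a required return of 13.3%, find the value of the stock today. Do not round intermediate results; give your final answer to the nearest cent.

€11.44

D_1 = 0.91399
D_2 = 1.08491
D_3 = 1.28778
D_4 = 1.52860
Terminal value at year 4: TV = D_4×(1+g_2)/(r−g_2) = 1.55153/0.118 = 13.14854
P_0 = D_1/(1+r)^1 + D_2/(1+r)^2 + D_3/(1+r)^3 + D_4/(1+r)^4 + TV/(1+r)^4
    = 0.80670 + 0.84515 + 0.88543 + 0.92763 + 7.97918 = 11.44408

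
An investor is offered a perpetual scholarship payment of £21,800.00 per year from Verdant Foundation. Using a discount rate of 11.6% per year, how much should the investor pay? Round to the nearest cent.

£187931.03

Level perpetuity: PV = C / r = £21,800.00 / 0.116 = £187,931.03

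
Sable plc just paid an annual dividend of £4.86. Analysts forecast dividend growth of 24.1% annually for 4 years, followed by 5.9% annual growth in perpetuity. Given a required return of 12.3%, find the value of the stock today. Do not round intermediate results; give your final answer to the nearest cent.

D_1 = 6.03126
D_2 = 7.48479
D_3 = 9.28863
D_4 = 11.52719
Terminal value at year 4: TV = D_4×(1+g_2)/(r−g_2) = 12.20729/0.064 = 190.73895
P_0 = D_1/(1+r)^1 + D_2/(1+r)^2 + D_3/(1+r)^3 + D_4/(1+r)^4 + TV/(1+r)^4
    = 5.37067 + 5.93499 + 6.55862 + 7.24777 + 119.92794 = 145.03999

£145.04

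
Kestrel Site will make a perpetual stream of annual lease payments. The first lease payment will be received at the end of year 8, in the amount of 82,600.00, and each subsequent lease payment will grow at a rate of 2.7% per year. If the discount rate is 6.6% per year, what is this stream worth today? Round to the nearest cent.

Value at end of year 7: C₁ / (r − g) = 82,600.00 / (0.066 − 0.027) = 2,117,948.7179
Discount to today: PV = 2,117,948.7179 / (1 + 0.066)^7 = 2,117,948.7179 / 1.564229 = 1,353,988.60

1353988.60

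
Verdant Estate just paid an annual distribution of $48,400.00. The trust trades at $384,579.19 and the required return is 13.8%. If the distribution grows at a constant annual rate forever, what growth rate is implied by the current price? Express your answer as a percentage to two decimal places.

P = D₀(1+g)/(r−g) ⇒ P(r−g) = D₀(1+g) ⇒ g(P+D₀) = P·r − D₀
g = (P·r − D₀)/(P + D₀) = ($384,579.19×0.138 − $48,400.00) / ($384,579.19 + $48,400.00) = 0.010790

1.08%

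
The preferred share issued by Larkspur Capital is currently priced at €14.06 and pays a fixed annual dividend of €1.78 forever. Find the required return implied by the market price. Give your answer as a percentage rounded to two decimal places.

P = C/r ⇒ r = C/P = €1.78/€14.06 = 0.126600

12.66%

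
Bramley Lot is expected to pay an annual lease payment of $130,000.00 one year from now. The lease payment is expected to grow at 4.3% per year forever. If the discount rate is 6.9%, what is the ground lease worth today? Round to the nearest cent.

$5000000.00

Growing perpetuity: P = D₁ / (r − g) = $130,000.0000 / (0.069 − 0.043) = $5,000,000.00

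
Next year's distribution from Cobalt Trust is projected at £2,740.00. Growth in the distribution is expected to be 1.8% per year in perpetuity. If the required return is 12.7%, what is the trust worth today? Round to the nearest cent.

£25137.61

Growing perpetuity: P = D₁ / (r − g) = £2,740.0000 / (0.127 − 0.018) = £25,137.61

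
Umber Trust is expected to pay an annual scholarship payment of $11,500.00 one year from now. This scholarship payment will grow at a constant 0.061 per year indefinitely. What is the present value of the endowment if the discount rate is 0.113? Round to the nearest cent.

Growing perpetuity: P = D₁ / (r − g) = $11,500.0000 / (0.113 − 0.061) = $221,153.85

$221153.85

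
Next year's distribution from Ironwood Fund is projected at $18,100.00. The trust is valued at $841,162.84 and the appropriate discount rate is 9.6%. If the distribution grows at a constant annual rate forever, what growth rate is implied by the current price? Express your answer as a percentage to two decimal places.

7.45%

P = D₁/(r−g) ⇒ g = r − D₁/P = 0.096 − $18,100.00/$841,162.84 = 0.074482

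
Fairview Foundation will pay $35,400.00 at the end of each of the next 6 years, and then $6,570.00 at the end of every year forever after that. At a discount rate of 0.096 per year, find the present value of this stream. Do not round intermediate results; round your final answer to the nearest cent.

$195485.30

PV of 6-year annuity: $35,400.00 × [1 − (1+0.096)^−6] / 0.096 = 156000.42358
Perpetuity value at year 6: $6,570.00 / 0.096 = 68437.50000
PV of perpetuity: 68437.50000 / (1+0.096)^6 = 39484.87901
Total PV = 156000.42358 + 39484.87901 = 195485.30259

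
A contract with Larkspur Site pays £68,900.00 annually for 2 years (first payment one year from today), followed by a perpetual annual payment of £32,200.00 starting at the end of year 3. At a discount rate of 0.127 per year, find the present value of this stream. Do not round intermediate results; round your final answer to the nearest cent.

£315002.34

PV of 2-year annuity: £68,900.00 × [1 − (1+0.127)^−2] / 0.127 = 115382.21708
Perpetuity value at year 2: £32,200.00 / 0.127 = 253543.30709
PV of perpetuity: 253543.30709 / (1+0.127)^2 = 199620.12291
Total PV = 115382.21708 + 199620.12291 = 315002.33999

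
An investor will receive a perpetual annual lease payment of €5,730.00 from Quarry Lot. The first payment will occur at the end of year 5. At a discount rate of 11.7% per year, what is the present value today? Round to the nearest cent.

Value at end of year 4: C / r = €5,730.00 / 0.117 = €48,974.3590
Discount to today: PV = €48,974.3590 / (1 + 0.117)^4 = €48,974.3590 / 1.556728 = €31,459.81

€31459.81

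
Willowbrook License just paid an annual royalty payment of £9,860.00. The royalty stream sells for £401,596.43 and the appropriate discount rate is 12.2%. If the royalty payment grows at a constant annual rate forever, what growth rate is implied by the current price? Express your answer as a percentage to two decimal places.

P = D₀(1+g)/(r−g) ⇒ P(r−g) = D₀(1+g) ⇒ g(P+D₀) = P·r − D₀
g = (P·r − D₀)/(P + D₀) = (£401,596.43×0.122 − £9,860.00) / (£401,596.43 + £9,860.00) = 0.095113

9.51%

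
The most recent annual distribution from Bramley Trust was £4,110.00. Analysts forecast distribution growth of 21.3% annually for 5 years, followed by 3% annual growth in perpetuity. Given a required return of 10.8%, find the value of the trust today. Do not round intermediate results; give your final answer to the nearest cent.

D_1 = 4985.43000
D_2 = 6047.32659
D_3 = 7335.40715
D_4 = 8897.84888
D_5 = 10793.09069
Terminal value at year 5: TV = D_5×(1+g_2)/(r−g_2) = 11116.88341/0.078 = 142524.14627
P_0 = D_1/(1+r)^1 + D_2/(1+r)^2 + D_3/(1+r)^3 + D_4/(1+r)^4 + D_5/(1+r)^5 + TV/(1+r)^5
    = 4499.48556 + 4925.88085 + 5392.68364 + 5903.72315 + 6463.19150 + 85347.27243 = 112532.23714

£112532.24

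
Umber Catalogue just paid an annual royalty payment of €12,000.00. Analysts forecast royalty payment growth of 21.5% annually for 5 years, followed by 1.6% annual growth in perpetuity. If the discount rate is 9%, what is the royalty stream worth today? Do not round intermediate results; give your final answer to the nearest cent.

€367608.17

D_1 = 14580.00000
D_2 = 17714.70000
D_3 = 21523.36050
D_4 = 26150.88301
D_5 = 31773.32285
Terminal value at year 5: TV = D_5×(1+g_2)/(r−g_2) = 32281.69602/0.074 = 436239.13540
P_0 = D_1/(1+r)^1 + D_2/(1+r)^2 + D_3/(1+r)^3 + D_4/(1+r)^4 + D_5/(1+r)^5 + TV/(1+r)^5
    = 13376.14679 + 14910.10858 + 16619.98341 + 18525.94481 + 20650.47977 + 283525.50603 = 367608.16939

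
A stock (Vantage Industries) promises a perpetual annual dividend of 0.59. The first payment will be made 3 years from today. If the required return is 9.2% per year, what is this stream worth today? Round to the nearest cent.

Value at end of year 2: C / r = 0.59 / 0.092 = 6.4130
Discount to today: PV = 6.4130 / (1 + 0.092)^2 = 6.4130 / 1.192464 = 5.38

5.38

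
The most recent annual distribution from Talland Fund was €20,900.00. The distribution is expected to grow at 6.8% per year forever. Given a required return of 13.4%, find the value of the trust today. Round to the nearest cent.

€338200.00

D₁ = D₀ × (1 + g) = €20,900.00 × 1.068 = €22,321.2000
Growing perpetuity: P = D₁ / (r − g) = €22,321.2000 / (0.134 − 0.068) = €338,200.00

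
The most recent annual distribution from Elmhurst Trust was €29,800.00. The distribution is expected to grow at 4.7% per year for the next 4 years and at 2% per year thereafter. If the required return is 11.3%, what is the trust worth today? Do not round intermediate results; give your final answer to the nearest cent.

€358486.85

D_1 = 31200.60000
D_2 = 32667.02820
D_3 = 34202.37853
D_4 = 35809.89032
Terminal value at year 4: TV = D_4×(1+g_2)/(r−g_2) = 36526.08812/0.093 = 392753.63572
P_0 = D_1/(1+r)^1 + D_2/(1+r)^2 + D_3/(1+r)^3 + D_4/(1+r)^4 + TV/(1+r)^4
    = 28032.88410 + 26370.55674 + 24806.80405 + 23335.78063 + 255940.81978 = 358486.84529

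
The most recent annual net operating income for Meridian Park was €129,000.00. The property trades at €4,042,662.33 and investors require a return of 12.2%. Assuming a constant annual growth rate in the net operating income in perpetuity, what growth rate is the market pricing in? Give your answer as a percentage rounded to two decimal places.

8.73%

P = D₀(1+g)/(r−g) ⇒ P(r−g) = D₀(1+g) ⇒ g(P+D₀) = P·r − D₀
g = (P·r − D₀)/(P + D₀) = (€4,042,662.33×0.122 − €129,000.00) / (€4,042,662.33 + €129,000.00) = 0.087304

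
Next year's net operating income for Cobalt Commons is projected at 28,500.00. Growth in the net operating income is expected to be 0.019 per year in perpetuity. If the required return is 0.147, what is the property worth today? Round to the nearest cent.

222656.25

Growing perpetuity: P = D₁ / (r − g) = 28,500.0000 / (0.147 − 0.019) = 222,656.25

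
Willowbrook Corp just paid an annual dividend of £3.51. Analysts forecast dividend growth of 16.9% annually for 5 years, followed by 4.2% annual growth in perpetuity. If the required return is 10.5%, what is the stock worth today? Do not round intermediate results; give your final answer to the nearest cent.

D_1 = 4.10319
D_2 = 4.79663
D_3 = 5.60726
D_4 = 6.55489
D_5 = 7.66266
Terminal value at year 5: TV = D_5×(1+g_2)/(r−g_2) = 7.98449/0.063 = 126.73800
P_0 = D_1/(1+r)^1 + D_2/(1+r)^2 + D_3/(1+r)^3 + D_4/(1+r)^4 + D_5/(1+r)^5 + TV/(1+r)^5
    = 3.71329 + 3.92836 + 4.15589 + 4.39659 + 4.65123 + 76.92995 = 97.77532

£97.78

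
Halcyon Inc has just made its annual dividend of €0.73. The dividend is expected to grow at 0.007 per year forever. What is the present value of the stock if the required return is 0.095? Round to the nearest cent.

D₁ = D₀ × (1 + g) = €0.73 × 1.007 = €0.7351
Growing perpetuity: P = D₁ / (r − g) = €0.7351 / (0.095 − 0.007) = €8.35

€8.35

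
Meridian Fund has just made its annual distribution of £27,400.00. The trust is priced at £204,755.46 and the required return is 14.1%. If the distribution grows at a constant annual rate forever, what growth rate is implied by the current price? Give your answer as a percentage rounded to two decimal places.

0.63%

P = D₀(1+g)/(r−g) ⇒ P(r−g) = D₀(1+g) ⇒ g(P+D₀) = P·r − D₀
g = (P·r − D₀)/(P + D₀) = (£204,755.46×0.141 − £27,400.00) / (£204,755.46 + £27,400.00) = 0.006334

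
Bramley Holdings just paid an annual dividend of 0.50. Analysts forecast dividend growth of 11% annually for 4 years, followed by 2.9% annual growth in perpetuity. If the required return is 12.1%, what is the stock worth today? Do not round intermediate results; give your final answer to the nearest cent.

7.33

D_1 = 0.55500
D_2 = 0.61605
D_3 = 0.68382
D_4 = 0.75904
Terminal value at year 4: TV = D_4×(1+g_2)/(r−g_2) = 0.78105/0.092 = 8.48964
P_0 = D_1/(1+r)^1 + D_2/(1+r)^2 + D_3/(1+r)^3 + D_4/(1+r)^4 + TV/(1+r)^4
    = 0.49509 + 0.49024 + 0.48542 + 0.48066 + 5.37610 = 7.32751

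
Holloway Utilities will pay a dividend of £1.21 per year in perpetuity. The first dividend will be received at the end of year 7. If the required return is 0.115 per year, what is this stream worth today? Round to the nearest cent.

£5.48

Value at end of year 6: C / r = £1.21 / 0.115 = £10.5217
Discount to today: PV = £10.5217 / (1 + 0.115)^6 = £10.5217 / 1.921539 = £5.48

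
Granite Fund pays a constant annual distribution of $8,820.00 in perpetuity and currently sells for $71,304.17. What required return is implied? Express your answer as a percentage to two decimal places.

P = C/r ⇒ r = C/P = $8,820.00/$71,304.17 = 0.123695

12.37%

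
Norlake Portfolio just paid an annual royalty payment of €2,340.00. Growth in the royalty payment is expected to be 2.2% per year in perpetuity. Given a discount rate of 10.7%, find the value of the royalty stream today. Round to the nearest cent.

D₁ = D₀ × (1 + g) = €2,340.00 × 1.022 = €2,391.4800
Growing perpetuity: P = D₁ / (r − g) = €2,391.4800 / (0.107 − 0.022) = €28,135.06

€28135.06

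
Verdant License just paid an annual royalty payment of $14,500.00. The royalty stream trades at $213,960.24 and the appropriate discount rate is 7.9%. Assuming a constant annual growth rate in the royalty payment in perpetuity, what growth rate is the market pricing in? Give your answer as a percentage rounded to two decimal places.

1.05%

P = D₀(1+g)/(r−g) ⇒ P(r−g) = D₀(1+g) ⇒ g(P+D₀) = P·r − D₀
g = (P·r − D₀)/(P + D₀) = ($213,960.24×0.079 − $14,500.00) / ($213,960.24 + $14,500.00) = 0.010518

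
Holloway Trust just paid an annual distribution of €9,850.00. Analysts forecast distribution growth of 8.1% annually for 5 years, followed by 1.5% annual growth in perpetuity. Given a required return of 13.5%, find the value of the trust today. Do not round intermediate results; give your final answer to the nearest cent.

€107944.33

D_1 = 10647.85000
D_2 = 11510.32585
D_3 = 12442.66224
D_4 = 13450.51789
D_5 = 14540.00983
Terminal value at year 5: TV = D_5×(1+g_2)/(r−g_2) = 14758.10998/0.12 = 122984.24985
P_0 = D_1/(1+r)^1 + D_2/(1+r)^2 + D_3/(1+r)^3 + D_4/(1+r)^4 + D_5/(1+r)^5 + TV/(1+r)^5
    = 9381.36564 + 8935.02754 + 8509.92491 + 8105.04742 + 7719.43283 + 65293.53603 = 107944.33436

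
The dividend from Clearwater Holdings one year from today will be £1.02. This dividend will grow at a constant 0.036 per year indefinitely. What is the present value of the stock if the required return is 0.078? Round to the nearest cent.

Growing perpetuity: P = D₁ / (r − g) = £1.0200 / (0.078 − 0.036) = £24.29

£24.29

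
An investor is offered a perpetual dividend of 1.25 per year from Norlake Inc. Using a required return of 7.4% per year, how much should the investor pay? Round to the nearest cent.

Level perpetuity: PV = C / r = 1.25 / 0.074 = 16.89

16.89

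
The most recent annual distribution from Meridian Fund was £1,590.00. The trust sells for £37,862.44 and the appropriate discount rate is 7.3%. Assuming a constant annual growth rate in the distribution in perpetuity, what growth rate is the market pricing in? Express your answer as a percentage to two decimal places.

2.98%

P = D₀(1+g)/(r−g) ⇒ P(r−g) = D₀(1+g) ⇒ g(P+D₀) = P·r − D₀
g = (P·r − D₀)/(P + D₀) = (£37,862.44×0.073 − £1,590.00) / (£37,862.44 + £1,590.00) = 0.029756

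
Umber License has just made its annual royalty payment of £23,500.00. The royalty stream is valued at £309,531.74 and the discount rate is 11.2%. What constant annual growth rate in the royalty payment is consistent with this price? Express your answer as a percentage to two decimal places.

3.35%

P = D₀(1+g)/(r−g) ⇒ P(r−g) = D₀(1+g) ⇒ g(P+D₀) = P·r − D₀
g = (P·r − D₀)/(P + D₀) = (£309,531.74×0.112 − £23,500.00) / (£309,531.74 + £23,500.00) = 0.033533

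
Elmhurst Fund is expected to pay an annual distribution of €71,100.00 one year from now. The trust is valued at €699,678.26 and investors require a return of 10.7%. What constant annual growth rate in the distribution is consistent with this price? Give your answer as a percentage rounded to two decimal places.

P = D₁/(r−g) ⇒ g = r − D₁/P = 0.107 − €71,100.00/€699,678.26 = 0.005382

0.54%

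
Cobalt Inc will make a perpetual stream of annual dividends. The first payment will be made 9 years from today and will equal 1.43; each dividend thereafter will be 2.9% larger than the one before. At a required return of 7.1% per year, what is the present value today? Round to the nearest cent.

19.67

Value at end of year 8: C₁ / (r − g) = 1.43 / (0.071 − 0.029) = 34.0476
Discount to today: PV = 34.0476 / (1 + 0.071)^8 = 34.0476 / 1.731075 = 19.67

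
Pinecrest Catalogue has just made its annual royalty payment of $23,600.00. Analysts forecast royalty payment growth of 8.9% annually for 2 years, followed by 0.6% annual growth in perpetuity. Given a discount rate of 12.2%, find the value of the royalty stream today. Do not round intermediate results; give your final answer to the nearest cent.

$237944.73

D_1 = 25700.40000
D_2 = 27987.73560
Terminal value at year 2: TV = D_2×(1+g_2)/(r−g_2) = 28155.66201/0.116 = 242721.22426
P_0 = D_1/(1+r)^1 + D_2/(1+r)^2 + TV/(1+r)^2
    = 22905.88235 + 22232.17993 + 192806.66388 = 237944.72617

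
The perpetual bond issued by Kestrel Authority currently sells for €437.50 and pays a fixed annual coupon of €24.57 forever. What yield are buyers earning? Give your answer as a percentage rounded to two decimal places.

5.62%

P = C/r ⇒ r = C/P = €24.57/€437.50 = 0.056160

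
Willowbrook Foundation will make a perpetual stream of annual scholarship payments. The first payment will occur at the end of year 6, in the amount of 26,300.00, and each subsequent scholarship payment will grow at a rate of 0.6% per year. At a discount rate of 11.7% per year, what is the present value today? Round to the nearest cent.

Value at end of year 5: C₁ / (r − g) = 26,300.00 / (0.117 − 0.006) = 236,936.9369
Discount to today: PV = 236,936.9369 / (1 + 0.117)^5 = 236,936.9369 / 1.738865 = 136,259.54

136259.54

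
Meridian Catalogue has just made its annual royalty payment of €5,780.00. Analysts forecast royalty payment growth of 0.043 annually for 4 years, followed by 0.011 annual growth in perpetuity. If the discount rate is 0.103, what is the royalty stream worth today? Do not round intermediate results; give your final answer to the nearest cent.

€70926.21

D_1 = 6028.54000
D_2 = 6287.76722
D_3 = 6558.14121
D_4 = 6840.14128
Terminal value at year 4: TV = D_4×(1+g_2)/(r−g_2) = 6915.38284/0.092 = 75167.20475
P_0 = D_1/(1+r)^1 + D_2/(1+r)^2 + D_3/(1+r)^3 + D_4/(1+r)^4 + TV/(1+r)^4
    = 5465.58477 + 5168.27281 + 4887.13377 + 4621.28787 + 50783.93516 = 70926.21438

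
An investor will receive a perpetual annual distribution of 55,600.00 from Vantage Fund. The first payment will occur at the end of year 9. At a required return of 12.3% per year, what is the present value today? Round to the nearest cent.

Value at end of year 8: C / r = 55,600.00 / 0.123 = 452,032.5203
Discount to today: PV = 452,032.5203 / (1 + 0.123)^8 = 452,032.5203 / 2.529520 = 178,702.91

178702.91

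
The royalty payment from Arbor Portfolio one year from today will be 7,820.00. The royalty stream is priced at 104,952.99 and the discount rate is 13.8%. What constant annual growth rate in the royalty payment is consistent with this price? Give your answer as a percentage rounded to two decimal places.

6.35%

P = D₁/(r−g) ⇒ g = r − D₁/P = 0.138 − 7,820.00/104,952.99 = 0.063490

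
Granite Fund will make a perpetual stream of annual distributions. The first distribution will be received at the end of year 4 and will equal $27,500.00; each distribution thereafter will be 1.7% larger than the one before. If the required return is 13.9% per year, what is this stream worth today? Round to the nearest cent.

$152546.30

Value at end of year 3: C₁ / (r − g) = $27,500.00 / (0.139 − 0.017) = $225,409.8361
Discount to today: PV = $225,409.8361 / (1 + 0.139)^3 = $225,409.8361 / 1.477649 = $152,546.30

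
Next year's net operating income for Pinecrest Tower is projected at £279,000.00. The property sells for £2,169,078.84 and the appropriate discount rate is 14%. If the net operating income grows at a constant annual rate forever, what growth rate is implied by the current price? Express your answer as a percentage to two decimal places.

1.14%

P = D₁/(r−g) ⇒ g = r − D₁/P = 0.14 − £279,000.00/£2,169,078.84 = 0.011374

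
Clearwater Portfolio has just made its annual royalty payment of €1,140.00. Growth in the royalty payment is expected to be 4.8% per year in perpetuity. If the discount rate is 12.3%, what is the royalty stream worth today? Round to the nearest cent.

€15929.60

D₁ = D₀ × (1 + g) = €1,140.00 × 1.048 = €1,194.7200
Growing perpetuity: P = D₁ / (r − g) = €1,194.7200 / (0.123 − 0.048) = €15,929.60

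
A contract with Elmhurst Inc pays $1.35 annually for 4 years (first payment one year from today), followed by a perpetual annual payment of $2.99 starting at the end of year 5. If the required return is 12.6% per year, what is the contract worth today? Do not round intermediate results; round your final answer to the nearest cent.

$18.81

PV of 4-year annuity: $1.35 × [1 − (1+0.126)^−4] / 0.126 = 4.04914
Perpetuity value at year 4: $2.99 / 0.126 = 23.73016
PV of perpetuity: 23.73016 / (1+0.126)^4 = 14.76206
Total PV = 4.04914 + 14.76206 = 18.81120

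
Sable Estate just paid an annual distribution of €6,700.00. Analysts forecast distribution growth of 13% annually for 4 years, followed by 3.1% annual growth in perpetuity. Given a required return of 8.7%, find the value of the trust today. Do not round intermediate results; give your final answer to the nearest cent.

D_1 = 7571.00000
D_2 = 8555.23000
D_3 = 9667.40990
D_4 = 10924.17319
Terminal value at year 4: TV = D_4×(1+g_2)/(r−g_2) = 11262.82256/0.056 = 201121.83135
P_0 = D_1/(1+r)^1 + D_2/(1+r)^2 + D_3/(1+r)^3 + D_4/(1+r)^4 + TV/(1+r)^4
    = 6965.04140 + 7240.56742 + 7526.99280 + 7824.74873 + 144059.21323 = 173616.56358

€173616.56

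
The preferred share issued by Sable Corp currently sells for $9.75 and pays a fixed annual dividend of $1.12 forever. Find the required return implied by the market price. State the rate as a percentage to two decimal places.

11.49%

P = C/r ⇒ r = C/P = $1.12/$9.75 = 0.114872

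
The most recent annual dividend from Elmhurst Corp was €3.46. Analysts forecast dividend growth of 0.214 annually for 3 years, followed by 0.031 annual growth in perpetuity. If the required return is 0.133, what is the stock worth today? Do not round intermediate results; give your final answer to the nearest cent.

D_1 = 4.20044
D_2 = 5.09933
D_3 = 6.19059
Terminal value at year 3: TV = D_3×(1+g_2)/(r−g_2) = 6.38250/0.102 = 62.57353
P_0 = D_1/(1+r)^1 + D_2/(1+r)^2 + D_3/(1+r)^3 + TV/(1+r)^3
    = 3.70736 + 3.97241 + 4.25640 + 43.02302 = 54.95919

€54.96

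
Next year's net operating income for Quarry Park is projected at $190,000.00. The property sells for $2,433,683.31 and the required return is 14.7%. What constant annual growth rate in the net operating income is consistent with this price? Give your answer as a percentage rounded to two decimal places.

P = D₁/(r−g) ⇒ g = r − D₁/P = 0.147 − $190,000.00/$2,433,683.31 = 0.068929

6.89%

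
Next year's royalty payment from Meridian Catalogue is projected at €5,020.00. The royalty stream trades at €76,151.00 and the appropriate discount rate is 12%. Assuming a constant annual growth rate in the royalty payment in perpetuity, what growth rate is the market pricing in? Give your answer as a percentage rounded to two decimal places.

P = D₁/(r−g) ⇒ g = r − D₁/P = 0.12 − €5,020.00/€76,151.00 = 0.054078

5.41%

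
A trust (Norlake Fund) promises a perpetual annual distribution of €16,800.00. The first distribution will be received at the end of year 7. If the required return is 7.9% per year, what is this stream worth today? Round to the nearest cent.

€134757.68

Value at end of year 6: C / r = €16,800.00 / 0.079 = €212,658.2278
Discount to today: PV = €212,658.2278 / (1 + 0.079)^6 = €212,658.2278 / 1.578079 = €134,757.68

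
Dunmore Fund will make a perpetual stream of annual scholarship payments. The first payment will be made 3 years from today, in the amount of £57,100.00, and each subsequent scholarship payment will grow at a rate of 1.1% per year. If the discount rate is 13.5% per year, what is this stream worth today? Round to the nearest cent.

Value at end of year 2: C₁ / (r − g) = £57,100.00 / (0.135 − 0.011) = £460,483.8710
Discount to today: PV = £460,483.8710 / (1 + 0.135)^2 = £460,483.8710 / 1.288225 = £357,456.09

£357456.09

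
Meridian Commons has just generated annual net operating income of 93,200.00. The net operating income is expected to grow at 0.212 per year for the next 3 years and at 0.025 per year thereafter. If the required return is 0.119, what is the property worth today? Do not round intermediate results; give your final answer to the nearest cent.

1620010.65

D_1 = 112958.40000
D_2 = 136905.58080
D_3 = 165929.56393
Terminal value at year 3: TV = D_3×(1+g_2)/(r−g_2) = 170077.80303/0.094 = 1809338.33008
P_0 = D_1/(1+r)^1 + D_2/(1+r)^2 + D_3/(1+r)^3 + TV/(1+r)^3
    = 100945.84450 + 109335.44552 + 118422.30561 + 1291307.05580 = 1620010.65143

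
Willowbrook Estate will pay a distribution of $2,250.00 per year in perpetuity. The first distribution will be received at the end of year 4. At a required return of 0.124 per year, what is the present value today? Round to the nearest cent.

$12777.97

Value at end of year 3: C / r = $2,250.00 / 0.124 = $18,145.1613
Discount to today: PV = $18,145.1613 / (1 + 0.124)^3 = $18,145.1613 / 1.420035 = $12,777.97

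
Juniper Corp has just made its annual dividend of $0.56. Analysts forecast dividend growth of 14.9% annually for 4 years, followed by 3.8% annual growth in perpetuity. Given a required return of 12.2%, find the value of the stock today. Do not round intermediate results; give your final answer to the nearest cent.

$9.99

D_1 = 0.64344
D_2 = 0.73931
D_3 = 0.84947
D_4 = 0.97604
Terminal value at year 4: TV = D_4×(1+g_2)/(r−g_2) = 1.01313/0.084 = 12.06108
P_0 = D_1/(1+r)^1 + D_2/(1+r)^2 + D_3/(1+r)^3 + D_4/(1+r)^4 + TV/(1+r)^4
    = 0.57348 + 0.58728 + 0.60141 + 0.61588 + 7.61053 = 9.98857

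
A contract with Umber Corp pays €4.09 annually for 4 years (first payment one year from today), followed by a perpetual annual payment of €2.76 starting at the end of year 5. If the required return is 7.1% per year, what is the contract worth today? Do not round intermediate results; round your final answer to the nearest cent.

PV of 4-year annuity: €4.09 × [1 − (1+0.071)^−4] / 0.071 = 13.82248
Perpetuity value at year 4: €2.76 / 0.071 = 38.87324
PV of perpetuity: 38.87324 / (1+0.071)^4 = 29.54560
Total PV = 13.82248 + 29.54560 = 43.36808

€43.37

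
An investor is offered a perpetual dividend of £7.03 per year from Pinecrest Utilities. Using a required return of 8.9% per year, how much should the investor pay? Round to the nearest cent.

Level perpetuity: PV = C / r = £7.03 / 0.089 = £78.99

£78.99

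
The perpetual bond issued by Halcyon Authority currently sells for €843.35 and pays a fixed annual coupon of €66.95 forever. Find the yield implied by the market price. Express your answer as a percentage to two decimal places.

7.94%

P = C/r ⇒ r = C/P = €66.95/€843.35 = 0.079386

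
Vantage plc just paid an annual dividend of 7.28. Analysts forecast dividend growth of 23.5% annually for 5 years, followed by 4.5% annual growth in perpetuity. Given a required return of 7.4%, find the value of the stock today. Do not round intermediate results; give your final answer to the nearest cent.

D_1 = 8.99080
D_2 = 11.10364
D_3 = 13.71299
D_4 = 16.93555
D_5 = 20.91540
Terminal value at year 5: TV = D_5×(1+g_2)/(r−g_2) = 21.85659/0.029 = 753.67561
P_0 = D_1/(1+r)^1 + D_2/(1+r)^2 + D_3/(1+r)^3 + D_4/(1+r)^4 + D_5/(1+r)^5 + TV/(1+r)^5
    = 8.37132 + 9.62624 + 11.06928 + 12.72864 + 14.63675 + 527.42784 = 583.86008

583.86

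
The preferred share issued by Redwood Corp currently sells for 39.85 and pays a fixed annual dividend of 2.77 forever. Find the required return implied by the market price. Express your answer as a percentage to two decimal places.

P = C/r ⇒ r = C/P = 2.77/39.85 = 0.069511

6.95%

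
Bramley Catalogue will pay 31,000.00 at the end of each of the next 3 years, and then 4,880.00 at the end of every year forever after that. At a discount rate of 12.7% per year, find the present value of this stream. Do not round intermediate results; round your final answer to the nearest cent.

PV of 3-year annuity: 31,000.00 × [1 − (1+0.127)^−3] / 0.127 = 73570.20809
Perpetuity value at year 3: 4,880.00 / 0.127 = 38425.19685
PV of perpetuity: 38425.19685 / (1+0.127)^3 = 26843.82216
Total PV = 73570.20809 + 26843.82216 = 100414.03025

100414.03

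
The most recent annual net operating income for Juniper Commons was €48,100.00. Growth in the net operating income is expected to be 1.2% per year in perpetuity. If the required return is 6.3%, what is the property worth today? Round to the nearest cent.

€954454.90

D₁ = D₀ × (1 + g) = €48,100.00 × 1.012 = €48,677.2000
Growing perpetuity: P = D₁ / (r − g) = €48,677.2000 / (0.063 − 0.012) = €954,454.90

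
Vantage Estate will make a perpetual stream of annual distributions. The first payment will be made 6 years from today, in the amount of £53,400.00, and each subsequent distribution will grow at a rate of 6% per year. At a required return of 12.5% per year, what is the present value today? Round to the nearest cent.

£455895.48

Value at end of year 5: C₁ / (r − g) = £53,400.00 / (0.125 − 0.06) = £821,538.4615
Discount to today: PV = £821,538.4615 / (1 + 0.125)^5 = £821,538.4615 / 1.802032 = £455,895.48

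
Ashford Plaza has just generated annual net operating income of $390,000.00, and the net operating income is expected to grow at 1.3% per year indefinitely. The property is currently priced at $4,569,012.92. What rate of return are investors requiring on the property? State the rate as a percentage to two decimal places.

D₁ = $390,000.00 × 1.013 = $395,070.0000
P = D₁/(r − g) ⇒ r = D₁/P + g = $395,070.0000/$4,569,012.92 + 0.013 = 0.086467 + 0.013 = 0.099467

9.95%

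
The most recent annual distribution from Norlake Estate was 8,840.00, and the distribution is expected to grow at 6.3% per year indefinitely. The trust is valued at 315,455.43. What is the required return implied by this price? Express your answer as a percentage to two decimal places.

D₁ = 8,840.00 × 1.063 = 9,396.9200
P = D₁/(r − g) ⇒ r = D₁/P + g = 9,396.9200/315,455.43 + 0.063 = 0.029788 + 0.063 = 0.092788

9.28%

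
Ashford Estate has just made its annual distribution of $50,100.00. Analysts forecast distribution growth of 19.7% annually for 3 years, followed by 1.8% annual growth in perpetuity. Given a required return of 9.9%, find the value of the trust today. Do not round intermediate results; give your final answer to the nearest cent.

$992294.64

D_1 = 59969.70000
D_2 = 71783.73090
D_3 = 85925.12589
Terminal value at year 3: TV = D_3×(1+g_2)/(r−g_2) = 87471.77815/0.081 = 1079898.49572
P_0 = D_1/(1+r)^1 + D_2/(1+r)^2 + D_3/(1+r)^3 + TV/(1+r)^3
    = 54567.51592 + 59433.40906 + 64733.20350 + 813560.50821 = 992294.63670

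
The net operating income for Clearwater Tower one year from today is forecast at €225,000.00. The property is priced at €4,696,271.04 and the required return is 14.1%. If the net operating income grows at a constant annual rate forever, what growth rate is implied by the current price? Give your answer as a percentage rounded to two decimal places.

P = D₁/(r−g) ⇒ g = r − D₁/P = 0.141 − €225,000.00/€4,696,271.04 = 0.093090

9.31%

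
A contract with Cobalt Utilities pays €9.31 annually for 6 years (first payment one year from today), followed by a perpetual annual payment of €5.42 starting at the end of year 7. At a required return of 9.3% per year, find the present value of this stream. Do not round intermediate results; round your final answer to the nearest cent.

€75.57

PV of 6-year annuity: €9.31 × [1 − (1+0.093)^−6] / 0.093 = 41.39297
Perpetuity value at year 6: €5.42 / 0.093 = 58.27957
PV of perpetuity: 58.27957 / (1+0.093)^6 = 34.18183
Total PV = 41.39297 + 34.18183 = 75.57481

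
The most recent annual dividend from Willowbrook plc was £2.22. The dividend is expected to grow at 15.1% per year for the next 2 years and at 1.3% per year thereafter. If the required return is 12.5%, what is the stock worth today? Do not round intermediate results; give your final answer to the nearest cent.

D_1 = 2.55522
D_2 = 2.94106
Terminal value at year 2: TV = D_2×(1+g_2)/(r−g_2) = 2.97929/0.112 = 26.60082
P_0 = D_1/(1+r)^1 + D_2/(1+r)^2 + TV/(1+r)^2
    = 2.27131 + 2.32380 + 21.01793 = 25.61304

£25.61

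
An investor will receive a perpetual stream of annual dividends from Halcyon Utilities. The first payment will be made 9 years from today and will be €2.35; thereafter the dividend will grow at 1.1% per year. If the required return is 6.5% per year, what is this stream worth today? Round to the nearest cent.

Value at end of year 8: C₁ / (r − g) = €2.35 / (0.065 − 0.011) = €43.5185
Discount to today: PV = €43.5185 / (1 + 0.065)^8 = €43.5185 / 1.654996 = €26.30

€26.30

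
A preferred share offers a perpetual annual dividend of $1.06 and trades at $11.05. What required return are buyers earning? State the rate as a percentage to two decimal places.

P = C/r ⇒ r = C/P = $1.06/$11.05 = 0.095928

9.59%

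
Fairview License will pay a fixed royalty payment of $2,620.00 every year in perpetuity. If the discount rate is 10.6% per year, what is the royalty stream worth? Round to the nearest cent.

Level perpetuity: PV = C / r = $2,620.00 / 0.106 = $24,716.98

$24716.98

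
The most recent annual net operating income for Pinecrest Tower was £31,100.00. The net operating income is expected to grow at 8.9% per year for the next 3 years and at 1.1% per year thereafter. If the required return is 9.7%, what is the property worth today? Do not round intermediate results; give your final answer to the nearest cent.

D_1 = 33867.90000
D_2 = 36882.14310
D_3 = 40164.65384
Terminal value at year 3: TV = D_3×(1+g_2)/(r−g_2) = 40606.46503/0.086 = 472168.19800
P_0 = D_1/(1+r)^1 + D_2/(1+r)^2 + D_3/(1+r)^3 + TV/(1+r)^3
    = 30873.19964 + 30648.05324 + 30424.54875 + 357665.33471 = 449611.13633

£449611.14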